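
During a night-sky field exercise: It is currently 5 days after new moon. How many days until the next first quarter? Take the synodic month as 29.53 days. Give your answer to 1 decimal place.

First quarter is 0.25 of the way through the cycle: age 0.25 × 29.53 = 7.383 d.
That is 7.383 − 5 = 2.383 days ahead.

2.4 days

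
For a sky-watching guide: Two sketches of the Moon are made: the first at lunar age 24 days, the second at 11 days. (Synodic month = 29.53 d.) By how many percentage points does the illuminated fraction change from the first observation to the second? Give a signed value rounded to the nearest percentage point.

θ₁ = 360° × 24/29.53 = 292.6°, f₁ = (1 − cos θ₁)/2 = 0.308.
θ₂ = 360° × 11/29.53 = 134.1°, f₂ = (1 − cos θ₂)/2 = 0.848.
Change = f₂ − f₁ = +0.540 → +54 percentage points.

+54 pp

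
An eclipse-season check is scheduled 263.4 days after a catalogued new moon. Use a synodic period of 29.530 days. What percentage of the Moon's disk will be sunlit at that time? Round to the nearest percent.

263.4/29.530 = 8.920 lunations, so 8 complete cycles and 27.16 d into the next.
Elongation θ = 360° × 27.16/29.530 ≈ 331.1°.
Illuminated fraction = (1 − cos 331.1°)/2 = (1 − 0.876)/2 ≈ 0.062, so 6%.

6%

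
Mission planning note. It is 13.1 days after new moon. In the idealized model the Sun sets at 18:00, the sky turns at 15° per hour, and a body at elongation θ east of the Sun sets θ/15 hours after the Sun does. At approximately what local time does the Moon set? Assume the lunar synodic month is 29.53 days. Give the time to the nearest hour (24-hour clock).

05:00

Phase angle: θ = 360°·(13.1 d)/(29.53 d) = 159.7°.
The Moon trails the Sun by θ/15 = 159.7/15 ≈ 10.65 hours.
18:00 + 10.65 h ≈ 04:39 → 05:00 to the nearest hour.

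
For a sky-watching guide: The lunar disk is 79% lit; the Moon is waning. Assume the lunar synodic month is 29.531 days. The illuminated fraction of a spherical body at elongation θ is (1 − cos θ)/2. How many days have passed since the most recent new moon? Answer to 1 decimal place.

19.2 days

From f = (1 − cos θ)/2: cos θ = 1 − 2×0.79 = -0.580; arccos → 125.5°.
A waning Moon lies in 180°–360°, so θ = 360° − 125.5° = 234.5°.
That fraction of the synodic month is 234.5/360 × 29.531 d ≈ 19.24 d.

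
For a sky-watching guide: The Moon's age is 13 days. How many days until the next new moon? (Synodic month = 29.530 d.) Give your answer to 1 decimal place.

16.5 days

One full lunation from the last new moon is 29.530 d; remaining = 29.530 − 13 = 16.530 d.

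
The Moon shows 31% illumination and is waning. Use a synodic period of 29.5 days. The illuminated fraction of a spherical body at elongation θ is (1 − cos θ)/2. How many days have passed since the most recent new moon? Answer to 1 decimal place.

24.0 days

Invert f = (1 − cos θ)/2 to get cos θ = 1 − 2(0.31) = 0.380, hence θ₀ = arccos 0.380 = 67.7°.
Since the Moon is past full (waning), take the reflex angle: θ = 360° − 67.7° = 292.3°.
At 360°/29.5 d per day, 292.3° corresponds to 23.96 days.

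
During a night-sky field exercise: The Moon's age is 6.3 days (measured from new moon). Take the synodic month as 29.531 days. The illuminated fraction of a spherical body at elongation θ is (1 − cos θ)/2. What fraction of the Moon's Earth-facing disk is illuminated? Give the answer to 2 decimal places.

0.39

The Moon has covered 6.3/29.531 of its cycle, so θ ≈ 360° × 6.3/29.531 = 76.8°.
cos 76.8° = 0.228, so f = (1 − 0.228)/2 = 0.386.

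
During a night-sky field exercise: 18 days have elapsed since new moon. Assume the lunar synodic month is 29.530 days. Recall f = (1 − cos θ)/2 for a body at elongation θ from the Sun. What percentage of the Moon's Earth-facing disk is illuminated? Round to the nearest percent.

Elongation θ = 360° × 18/29.530 ≈ 219.4°.
With cos θ = (-0.772), the lit fraction is (1 − (-0.772))/2 ≈ 0.886, so 89%.

89%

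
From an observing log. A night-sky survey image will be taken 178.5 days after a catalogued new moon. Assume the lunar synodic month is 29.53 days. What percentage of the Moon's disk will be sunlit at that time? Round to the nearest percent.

2%

178.5 d spans 6 complete synodic months (6 × 29.53 = 177.18 d) plus 1.32 d.
The Moon has covered 1.32/29.53 of its cycle, so θ ≈ 360° × 1.32/29.53 = 16.1°.
With cos θ = 0.961, the lit fraction is (1 − 0.961)/2 ≈ 0.020, so 2%.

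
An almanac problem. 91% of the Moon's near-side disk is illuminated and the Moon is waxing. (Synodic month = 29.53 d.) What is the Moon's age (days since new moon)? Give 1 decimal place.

cos θ = 1 − 2f = -0.820, giving a principal value of 145.1°.
Before full moon the principal value applies: θ = 145.1°.
That fraction of the synodic month is 145.1/360 × 29.53 d ≈ 11.90 d.

11.9 days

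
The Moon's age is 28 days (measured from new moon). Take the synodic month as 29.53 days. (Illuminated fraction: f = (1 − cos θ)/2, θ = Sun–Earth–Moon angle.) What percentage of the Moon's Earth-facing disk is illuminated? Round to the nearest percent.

3%

The Moon has covered 28/29.53 of its cycle, so θ ≈ 360° × 28/29.53 = 341.3°.
Illuminated fraction = (1 − cos 341.3°)/2 = (1 − 0.947)/2 ≈ 0.026, so 3%.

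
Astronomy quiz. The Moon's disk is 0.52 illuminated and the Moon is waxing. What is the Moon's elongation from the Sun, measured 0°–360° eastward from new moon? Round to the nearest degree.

92°

cos θ = 1 − 2f = -0.040, giving a principal value of 92.3°.
Waxing ⇒ before full, so θ = 92.3°.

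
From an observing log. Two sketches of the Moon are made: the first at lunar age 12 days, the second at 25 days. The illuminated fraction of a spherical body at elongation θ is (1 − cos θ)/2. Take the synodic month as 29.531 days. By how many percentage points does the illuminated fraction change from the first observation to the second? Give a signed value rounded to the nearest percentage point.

First observation: θ = 360°·12/29.531 = 146.3°, so f = 0.916.
Second observation: θ = 304.8°, f = 0.215.
Δf = 0.215 − 0.916 = -0.701, i.e. -70 pp.

-70 pp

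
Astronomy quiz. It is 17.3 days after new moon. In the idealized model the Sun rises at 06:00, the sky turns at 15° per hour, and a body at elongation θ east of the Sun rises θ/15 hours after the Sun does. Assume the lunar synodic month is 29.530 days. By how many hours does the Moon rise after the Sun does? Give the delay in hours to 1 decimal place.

14.1 h

Phase angle: θ = 360°·(17.3 d)/(29.530 d) = 210.9°.
The Moon trails the Sun by θ/15 = 210.9/15 ≈ 14.06 hours.
So the Moon rises 14.06 h after the Sun.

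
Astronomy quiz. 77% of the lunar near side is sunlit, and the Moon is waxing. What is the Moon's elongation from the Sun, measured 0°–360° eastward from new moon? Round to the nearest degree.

123°

cos θ = 1 − 2f = -0.540, giving a principal value of 122.7°.
Before full moon the principal value applies: θ = 122.7°.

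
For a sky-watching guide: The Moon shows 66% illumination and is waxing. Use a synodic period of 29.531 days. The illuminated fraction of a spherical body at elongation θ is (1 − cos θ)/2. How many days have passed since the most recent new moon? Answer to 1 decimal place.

8.9 days

From f = (1 − cos θ)/2: cos θ = 1 − 2×0.66 = -0.320; arccos → 108.7°.
The Moon is waxing (0°–180°), so θ = 108.7° directly.
At 360°/29.531 d per day, 108.7° corresponds to 8.91 days.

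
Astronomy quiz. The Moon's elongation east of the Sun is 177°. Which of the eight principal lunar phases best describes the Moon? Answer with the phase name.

full moon

The full moon sector spans roughly 158°–202°; 177° falls inside it.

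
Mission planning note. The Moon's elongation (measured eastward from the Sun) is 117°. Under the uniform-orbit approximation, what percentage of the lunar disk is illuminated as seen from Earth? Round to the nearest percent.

73%

f = (1 − cos 117°)/2 = (1 − (-0.454))/2 ≈ 0.727, i.e. 73%.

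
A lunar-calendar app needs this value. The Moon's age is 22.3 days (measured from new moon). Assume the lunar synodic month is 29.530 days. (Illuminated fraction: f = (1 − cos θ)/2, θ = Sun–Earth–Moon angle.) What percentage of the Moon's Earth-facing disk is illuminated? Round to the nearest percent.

Elongation θ = 360° × 22.3/29.530 ≈ 271.9°.
Illuminated fraction = (1 − cos 271.9°)/2 = (1 − 0.032)/2 ≈ 0.484, so 48%.

48%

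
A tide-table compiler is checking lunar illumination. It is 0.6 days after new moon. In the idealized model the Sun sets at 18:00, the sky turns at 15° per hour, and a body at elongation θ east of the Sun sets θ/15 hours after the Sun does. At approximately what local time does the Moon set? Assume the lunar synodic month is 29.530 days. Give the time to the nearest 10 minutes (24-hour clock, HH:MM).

18:30

The Moon has covered 0.6/29.530 of its cycle, so θ ≈ 360° × 0.6/29.530 = 7.3°.
At 15° of sky rotation per hour, 7.3° corresponds to a 0.49 h lag.
18:00 + 0.488 h ≈ 18:29 → 18:30 to the nearest ten minutes.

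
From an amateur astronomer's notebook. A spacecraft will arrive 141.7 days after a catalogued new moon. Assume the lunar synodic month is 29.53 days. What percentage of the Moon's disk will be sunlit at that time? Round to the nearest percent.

35%

141.7 d spans 4 complete synodic months (4 × 29.53 = 118.12 d) plus 23.58 d.
The Moon has covered 23.58/29.53 of its cycle, so θ ≈ 360° × 23.58/29.53 = 287.5°.
cos 287.5° = 0.300, so f = (1 − 0.300)/2 = 0.350, so 35%.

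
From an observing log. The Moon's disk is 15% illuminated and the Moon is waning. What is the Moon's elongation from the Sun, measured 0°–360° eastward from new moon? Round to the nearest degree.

314°

Invert f = (1 − cos θ)/2 to get cos θ = 1 − 2(0.15) = 0.700, hence θ₀ = arccos 0.700 = 45.6°.
Waning ⇒ past full, so θ = 360° − 45.6° = 314.4°.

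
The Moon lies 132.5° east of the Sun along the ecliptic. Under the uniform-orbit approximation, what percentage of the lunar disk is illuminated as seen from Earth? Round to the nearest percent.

84%

f = (1 − cos 132.5°)/2 = (1 − (-0.676))/2 ≈ 0.838, i.e. 84%.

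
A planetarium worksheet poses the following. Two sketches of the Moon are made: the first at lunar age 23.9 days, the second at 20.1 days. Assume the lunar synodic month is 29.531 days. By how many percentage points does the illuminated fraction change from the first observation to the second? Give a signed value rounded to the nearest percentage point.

+39 percentage points

First observation: θ = 360°·23.9/29.531 = 291.4°, so f = 0.318.
Second observation: θ = 245.0°, f = 0.711.
Δf = 0.711 − 0.318 = +0.393, i.e. +39 pp.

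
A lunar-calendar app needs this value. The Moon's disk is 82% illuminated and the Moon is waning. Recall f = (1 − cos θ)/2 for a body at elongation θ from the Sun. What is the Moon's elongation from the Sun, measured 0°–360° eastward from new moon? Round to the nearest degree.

Invert f = (1 − cos θ)/2 to get cos θ = 1 − 2(0.82) = -0.640, hence θ₀ = arccos -0.640 = 129.8°.
Waning ⇒ past full, so θ = 360° − 129.8° = 230.2°.

230°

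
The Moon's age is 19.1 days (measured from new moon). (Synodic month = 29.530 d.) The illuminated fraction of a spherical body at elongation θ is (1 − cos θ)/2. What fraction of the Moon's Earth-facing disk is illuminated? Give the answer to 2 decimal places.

The Moon has covered 19.1/29.530 of its cycle, so θ ≈ 360° × 19.1/29.530 = 232.8°.
cos 232.8° = (-0.604), so f = (1 − (-0.604))/2 = 0.802.

0.80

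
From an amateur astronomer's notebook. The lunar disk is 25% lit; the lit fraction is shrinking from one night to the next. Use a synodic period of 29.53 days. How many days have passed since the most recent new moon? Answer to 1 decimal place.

Invert f = (1 − cos θ)/2 to get cos θ = 1 − 2(0.25) = 0.500, hence θ₀ = arccos 0.500 = 60.0°.
A waning Moon lies in 180°–360°, so θ = 360° − 60.0° = 300.0°.
Age = 29.53 × 300.0°/360° ≈ 24.61 days.

24.6 days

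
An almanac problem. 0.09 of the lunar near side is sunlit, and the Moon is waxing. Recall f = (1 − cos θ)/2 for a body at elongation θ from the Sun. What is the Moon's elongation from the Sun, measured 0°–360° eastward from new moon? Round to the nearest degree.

35°

Invert f = (1 − cos θ)/2 to get cos θ = 1 − 2(0.09) = 0.820, hence θ₀ = arccos 0.820 = 34.9°.
Waxing ⇒ before full, so θ = 34.9°.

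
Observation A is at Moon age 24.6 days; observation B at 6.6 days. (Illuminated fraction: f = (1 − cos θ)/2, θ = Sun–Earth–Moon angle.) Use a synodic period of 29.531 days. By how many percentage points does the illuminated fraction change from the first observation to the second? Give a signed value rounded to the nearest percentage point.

+17 pp

First observation: θ = 360°·24.6/29.531 = 299.9°, so f = 0.251.
Second observation: θ = 80.5°, f = 0.417.
Δf = 0.417 − 0.251 = +0.166, i.e. +17 pp.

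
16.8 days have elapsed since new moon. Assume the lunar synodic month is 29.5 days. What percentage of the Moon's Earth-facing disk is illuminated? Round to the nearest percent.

Phase angle: θ = 360°·(16.8 d)/(29.5 d) = 205.0°.
cos 205.0° = (-0.906), so f = (1 − (-0.906))/2 = 0.953, so 95%.

95%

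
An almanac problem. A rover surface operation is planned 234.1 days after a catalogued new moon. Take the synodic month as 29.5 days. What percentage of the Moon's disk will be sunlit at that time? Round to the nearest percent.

4%

234.1/29.5 = 7.936 lunations, so 7 complete cycles and 27.60 d into the next.
Elongation θ = 360° × 27.60/29.5 ≈ 336.8°.
Illuminated fraction = (1 − cos 336.8°)/2 = (1 − 0.919)/2 ≈ 0.040, so 4%.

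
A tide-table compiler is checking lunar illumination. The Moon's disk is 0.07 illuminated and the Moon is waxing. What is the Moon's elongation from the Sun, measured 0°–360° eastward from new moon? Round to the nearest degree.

cos θ = 1 − 2f = 0.860, giving a principal value of 30.7°.
Before full moon the principal value applies: θ = 30.7°.

31°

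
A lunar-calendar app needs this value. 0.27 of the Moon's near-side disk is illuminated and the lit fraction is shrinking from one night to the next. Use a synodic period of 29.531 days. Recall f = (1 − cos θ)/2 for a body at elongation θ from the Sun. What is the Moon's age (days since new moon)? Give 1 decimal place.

From f = (1 − cos θ)/2: cos θ = 1 − 2×0.27 = 0.460; arccos → 62.6°.
A waning Moon lies in 180°–360°, so θ = 360° − 62.6° = 297.4°.
At 360°/29.531 d per day, 297.4° corresponds to 24.39 days.

24.4 days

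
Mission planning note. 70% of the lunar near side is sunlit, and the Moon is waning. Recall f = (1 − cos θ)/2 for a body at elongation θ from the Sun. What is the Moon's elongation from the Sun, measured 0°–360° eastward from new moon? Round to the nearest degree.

From f = (1 − cos θ)/2: cos θ = 1 − 2×0.70 = -0.400; arccos → 113.6°.
A waning Moon lies in 180°–360°, so θ = 360° − 113.6° = 246.4°.

246°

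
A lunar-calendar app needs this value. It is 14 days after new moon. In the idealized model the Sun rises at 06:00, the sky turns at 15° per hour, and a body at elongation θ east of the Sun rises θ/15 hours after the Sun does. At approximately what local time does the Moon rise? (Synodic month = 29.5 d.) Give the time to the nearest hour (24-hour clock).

Elongation θ = 360° × 14/29.5 ≈ 170.8°.
Delay after the Sun = 170.8° / (15°/h) ≈ 11.39 h.
06:00 + 11.39 h ≈ 17:23 → 17:00 to the nearest hour.

17:00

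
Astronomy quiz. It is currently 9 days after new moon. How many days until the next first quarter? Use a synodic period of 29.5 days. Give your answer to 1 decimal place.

27.9 days

First quarter is 0.25 of the way through the cycle: age 0.25 × 29.5 = 7.375 d.
Already past this cycle's first quarter; the next is at 7.375 + 29.5 = 36.875 d, so 36.875 − 9 = 27.875 days.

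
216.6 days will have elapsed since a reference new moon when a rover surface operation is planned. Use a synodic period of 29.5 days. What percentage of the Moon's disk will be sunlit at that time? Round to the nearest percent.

216.6 d spans 7 complete synodic months (7 × 29.5 = 206.50 d) plus 10.10 d.
Elongation θ = 360° × 10.10/29.5 ≈ 123.3°.
Illuminated fraction = (1 − cos 123.3°)/2 = (1 − (-0.548))/2 ≈ 0.774, so 77%.

77%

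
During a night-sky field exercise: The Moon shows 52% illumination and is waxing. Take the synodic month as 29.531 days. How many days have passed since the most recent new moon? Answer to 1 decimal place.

7.6 days

From f = (1 − cos θ)/2: cos θ = 1 − 2×0.52 = -0.040; arccos → 92.3°.
Before full moon the principal value applies: θ = 92.3°.
At 360°/29.531 d per day, 92.3° corresponds to 7.57 days.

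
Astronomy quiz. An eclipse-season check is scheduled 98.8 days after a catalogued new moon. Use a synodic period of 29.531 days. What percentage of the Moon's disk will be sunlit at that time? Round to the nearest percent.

98.8/29.531 = 3.346 lunations, so 3 complete cycles and 10.21 d into the next.
Elongation θ = 360° × 10.21/29.531 ≈ 124.4°.
cos 124.4° = (-0.565), so f = (1 − (-0.565))/2 = 0.783, so 78%.

78%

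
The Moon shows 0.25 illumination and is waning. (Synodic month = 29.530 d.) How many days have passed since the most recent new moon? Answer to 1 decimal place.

24.6 days

From f = (1 − cos θ)/2: cos θ = 1 − 2×0.25 = 0.500; arccos → 60.0°.
Waning ⇒ past full, so θ = 360° − 60.0° = 300.0°.
At 360°/29.530 d per day, 300.0° corresponds to 24.61 days.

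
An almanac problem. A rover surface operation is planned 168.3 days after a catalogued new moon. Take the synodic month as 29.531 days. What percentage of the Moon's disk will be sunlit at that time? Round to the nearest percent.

66%

168.3/29.531 = 5.699 lunations, so 5 complete cycles and 20.65 d into the next.
Elongation θ = 360° × 20.65/29.531 ≈ 251.7°.
cos 251.7° = (-0.314), so f = (1 − (-0.314))/2 = 0.657, so 66%.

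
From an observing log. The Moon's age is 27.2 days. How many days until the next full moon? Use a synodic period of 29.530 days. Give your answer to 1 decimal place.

Full moon is 0.5 of the way through the cycle: age 0.5 × 29.530 = 14.765 d.
Already past this cycle's full moon; the next is at 14.765 + 29.530 = 44.295 d, so 44.295 − 27.2 = 17.095 days.

17.1 days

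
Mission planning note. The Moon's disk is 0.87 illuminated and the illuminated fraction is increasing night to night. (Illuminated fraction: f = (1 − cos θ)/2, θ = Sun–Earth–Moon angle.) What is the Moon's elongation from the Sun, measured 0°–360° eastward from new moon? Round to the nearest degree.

From f = (1 − cos θ)/2: cos θ = 1 − 2×0.87 = -0.740; arccos → 137.7°.
The Moon is waxing (0°–180°), so θ = 137.7° directly.

138°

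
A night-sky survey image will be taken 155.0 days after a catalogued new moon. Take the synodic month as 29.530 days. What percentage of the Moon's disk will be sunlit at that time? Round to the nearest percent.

Reduce mod P: 155.0 − 5×29.530 = 7.35 d into the current lunation.
The Moon has covered 7.35/29.530 of its cycle, so θ ≈ 360° × 7.35/29.530 = 89.6°.
cos 89.6° = 0.007, so f = (1 − 0.007)/2 = 0.497, so 50%.

50%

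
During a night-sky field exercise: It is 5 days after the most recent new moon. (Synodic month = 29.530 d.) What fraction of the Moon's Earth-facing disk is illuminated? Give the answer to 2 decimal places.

Elongation θ = 360° × 5/29.530 ≈ 61.0°.
With cos θ = 0.485, the lit fraction is (1 − 0.485)/2 ≈ 0.257.

0.26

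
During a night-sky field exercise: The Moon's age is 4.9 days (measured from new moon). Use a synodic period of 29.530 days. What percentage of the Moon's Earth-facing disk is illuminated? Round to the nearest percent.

25%

Phase angle: θ = 360°·(4.9 d)/(29.530 d) = 59.7°.
Illuminated fraction = (1 − cos 59.7°)/2 = (1 − 0.504)/2 ≈ 0.248, so 25%.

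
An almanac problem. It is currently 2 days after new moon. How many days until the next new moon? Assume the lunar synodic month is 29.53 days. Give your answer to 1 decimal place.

27.5 days

The next new moon completes the synodic month: 29.53 − 2 = 27.530 days.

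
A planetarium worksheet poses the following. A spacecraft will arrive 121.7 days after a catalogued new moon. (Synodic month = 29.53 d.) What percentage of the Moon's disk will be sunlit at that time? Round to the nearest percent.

Reduce mod P: 121.7 − 4×29.53 = 3.58 d into the current lunation.
The Moon has covered 3.58/29.53 of its cycle, so θ ≈ 360° × 3.58/29.53 = 43.6°.
Illuminated fraction = (1 − cos 43.6°)/2 = (1 − 0.724)/2 ≈ 0.138, so 14%.

14%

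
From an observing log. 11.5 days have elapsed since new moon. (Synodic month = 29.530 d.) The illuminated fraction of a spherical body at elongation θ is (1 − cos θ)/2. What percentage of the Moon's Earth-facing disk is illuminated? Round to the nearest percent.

The Moon has covered 11.5/29.530 of its cycle, so θ ≈ 360° × 11.5/29.530 = 140.2°.
With cos θ = (-0.768), the lit fraction is (1 − (-0.768))/2 ≈ 0.884, so 88%.

88%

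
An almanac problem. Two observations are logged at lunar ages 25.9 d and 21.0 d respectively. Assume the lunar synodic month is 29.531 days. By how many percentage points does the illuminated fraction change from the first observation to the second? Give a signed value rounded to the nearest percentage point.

First observation: θ = 360°·25.9/29.531 = 315.7°, so f = 0.142.
Second observation: θ = 256.0°, f = 0.621.
Δf = 0.621 − 0.142 = +0.479, i.e. +48 pp.

+48 pp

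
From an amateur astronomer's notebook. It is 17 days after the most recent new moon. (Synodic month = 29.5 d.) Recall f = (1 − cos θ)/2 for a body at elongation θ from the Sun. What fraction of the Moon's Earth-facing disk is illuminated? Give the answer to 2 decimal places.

The Moon has covered 17/29.5 of its cycle, so θ ≈ 360° × 17/29.5 = 207.5°.
cos 207.5° = (-0.887), so f = (1 − (-0.887))/2 = 0.944.

0.94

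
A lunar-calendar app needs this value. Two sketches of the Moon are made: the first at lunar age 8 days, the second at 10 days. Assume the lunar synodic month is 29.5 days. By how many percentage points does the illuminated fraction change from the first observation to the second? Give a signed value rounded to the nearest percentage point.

θ₁ = 360° × 8/29.5 = 97.6°, f₁ = (1 − cos θ₁)/2 = 0.566.
θ₂ = 360° × 10/29.5 = 122.0°, f₂ = (1 − cos θ₂)/2 = 0.765.
Change = f₂ − f₁ = +0.199 → +20 percentage points.

+20 percentage points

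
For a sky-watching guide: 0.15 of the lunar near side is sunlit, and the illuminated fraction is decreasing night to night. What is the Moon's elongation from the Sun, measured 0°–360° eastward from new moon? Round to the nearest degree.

314°

Invert f = (1 − cos θ)/2 to get cos θ = 1 − 2(0.15) = 0.700, hence θ₀ = arccos 0.700 = 45.6°.
A waning Moon lies in 180°–360°, so θ = 360° − 45.6° = 314.4°.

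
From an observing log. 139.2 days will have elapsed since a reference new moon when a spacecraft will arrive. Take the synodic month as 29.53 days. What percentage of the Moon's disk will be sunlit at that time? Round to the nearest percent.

Reduce mod P: 139.2 − 4×29.53 = 21.08 d into the current lunation.
Phase angle: θ = 360°·(21.08 d)/(29.53 d) = 257.0°.
cos 257.0° = (-0.225), so f = (1 − (-0.225))/2 = 0.613, so 61%.

61%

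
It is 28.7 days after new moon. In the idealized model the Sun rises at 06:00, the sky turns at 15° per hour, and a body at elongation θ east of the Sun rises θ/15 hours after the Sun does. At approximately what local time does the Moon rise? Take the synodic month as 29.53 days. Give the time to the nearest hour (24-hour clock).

05:00

Elongation θ = 360° × 28.7/29.53 ≈ 349.9°.
At 15° of sky rotation per hour, 349.9° corresponds to a 23.33 h lag.
06:00 + 23.33 h ≈ 05:20 → 05:00 to the nearest hour.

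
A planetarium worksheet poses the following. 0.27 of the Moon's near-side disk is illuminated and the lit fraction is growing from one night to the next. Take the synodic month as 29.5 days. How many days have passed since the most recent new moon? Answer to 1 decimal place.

cos θ = 1 − 2f = 0.460, giving a principal value of 62.6°.
Waxing ⇒ before full, so θ = 62.6°.
Age = 29.5 × 62.6°/360° ≈ 5.13 days.

5.1 days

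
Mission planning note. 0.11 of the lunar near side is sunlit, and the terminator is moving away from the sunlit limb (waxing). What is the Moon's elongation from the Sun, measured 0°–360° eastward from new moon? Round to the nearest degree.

39°

cos θ = 1 − 2f = 0.780, giving a principal value of 38.7°.
Before full moon the principal value applies: θ = 38.7°.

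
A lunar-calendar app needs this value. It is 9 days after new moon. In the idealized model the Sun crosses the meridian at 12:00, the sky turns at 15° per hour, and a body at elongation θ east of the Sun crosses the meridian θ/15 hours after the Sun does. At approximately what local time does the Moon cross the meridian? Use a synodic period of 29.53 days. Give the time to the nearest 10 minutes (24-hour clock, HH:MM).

Phase angle: θ = 360°·(9 d)/(29.53 d) = 109.7°.
The Moon trails the Sun by θ/15 = 109.7/15 ≈ 7.31 hours.
12:00 + 7.315 h ≈ 19:19 → 19:20 to the nearest ten minutes.

19:20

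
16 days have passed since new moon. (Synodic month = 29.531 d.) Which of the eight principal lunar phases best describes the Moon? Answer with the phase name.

At 16/29.531 of the cycle, θ ≈ 195° — the full moon range.

full moon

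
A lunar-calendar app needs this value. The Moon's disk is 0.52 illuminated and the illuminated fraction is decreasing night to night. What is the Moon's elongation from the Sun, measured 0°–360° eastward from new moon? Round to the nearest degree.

268°

Invert f = (1 − cos θ)/2 to get cos θ = 1 − 2(0.52) = -0.040, hence θ₀ = arccos -0.040 = 92.3°.
A waning Moon lies in 180°–360°, so θ = 360° − 92.3° = 267.7°.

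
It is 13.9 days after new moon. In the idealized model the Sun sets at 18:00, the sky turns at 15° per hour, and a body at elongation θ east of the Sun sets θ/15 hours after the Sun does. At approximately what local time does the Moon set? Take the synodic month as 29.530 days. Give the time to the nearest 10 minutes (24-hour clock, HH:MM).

Elongation θ = 360° × 13.9/29.530 ≈ 169.5°.
The Moon trails the Sun by θ/15 = 169.5/15 ≈ 11.30 hours.
18:00 + 11.297 h ≈ 05:18 → 05:20 to the nearest ten minutes.

05:20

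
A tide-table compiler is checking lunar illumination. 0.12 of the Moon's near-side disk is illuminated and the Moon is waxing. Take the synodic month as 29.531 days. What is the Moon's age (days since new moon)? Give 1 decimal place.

3.3 days

From f = (1 − cos θ)/2: cos θ = 1 − 2×0.12 = 0.760; arccos → 40.5°.
The Moon is waxing (0°–180°), so θ = 40.5° directly.
At 360°/29.531 d per day, 40.5° corresponds to 3.33 days.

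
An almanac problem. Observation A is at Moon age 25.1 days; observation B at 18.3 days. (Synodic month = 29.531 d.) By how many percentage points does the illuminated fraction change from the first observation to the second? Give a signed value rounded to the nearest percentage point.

θ₁ = 360° × 25.1/29.531 = 306.0°, f₁ = (1 − cos θ₁)/2 = 0.206.
θ₂ = 360° × 18.3/29.531 = 223.1°, f₂ = (1 − cos θ₂)/2 = 0.865.
Change = f₂ − f₁ = +0.659 → +66 percentage points.

+66 percentage points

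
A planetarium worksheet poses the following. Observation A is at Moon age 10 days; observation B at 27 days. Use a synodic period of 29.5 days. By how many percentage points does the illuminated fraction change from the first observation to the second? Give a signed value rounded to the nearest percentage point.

-70 pp

First observation: θ = 360°·10/29.5 = 122.0°, so f = 0.765.
Second observation: θ = 329.5°, f = 0.069.
Δf = 0.069 − 0.765 = -0.696, i.e. -70 pp.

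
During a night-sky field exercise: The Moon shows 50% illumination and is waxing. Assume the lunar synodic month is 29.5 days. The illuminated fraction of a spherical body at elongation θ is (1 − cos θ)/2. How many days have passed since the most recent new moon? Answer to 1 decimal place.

7.4 days

From f = (1 − cos θ)/2: cos θ = 1 − 2×0.50 = 0.000; arccos → 90.0°.
Waxing ⇒ before full, so θ = 90.0°.
Age = 29.5 × 90.0°/360° ≈ 7.38 days.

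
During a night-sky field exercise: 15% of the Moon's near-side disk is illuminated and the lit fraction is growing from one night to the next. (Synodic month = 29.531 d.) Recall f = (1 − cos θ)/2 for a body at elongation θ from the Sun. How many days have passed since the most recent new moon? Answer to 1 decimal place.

From f = (1 − cos θ)/2: cos θ = 1 − 2×0.15 = 0.700; arccos → 45.6°.
Waxing ⇒ before full, so θ = 45.6°.
Age = 29.531 × 45.6°/360° ≈ 3.74 days.

3.7 days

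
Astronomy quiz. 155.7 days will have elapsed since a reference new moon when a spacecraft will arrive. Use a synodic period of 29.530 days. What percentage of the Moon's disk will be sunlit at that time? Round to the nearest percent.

155.7/29.530 = 5.273 lunations, so 5 complete cycles and 8.05 d into the next.
Phase angle: θ = 360°·(8.05 d)/(29.530 d) = 98.1°.
cos 98.1° = (-0.142), so f = (1 − (-0.142))/2 = 0.571, so 57%.

57%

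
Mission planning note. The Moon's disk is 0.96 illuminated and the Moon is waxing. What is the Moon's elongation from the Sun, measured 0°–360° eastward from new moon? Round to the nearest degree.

157°

Invert f = (1 − cos θ)/2 to get cos θ = 1 − 2(0.96) = -0.920, hence θ₀ = arccos -0.920 = 156.9°.
Waxing ⇒ before full, so θ = 156.9°.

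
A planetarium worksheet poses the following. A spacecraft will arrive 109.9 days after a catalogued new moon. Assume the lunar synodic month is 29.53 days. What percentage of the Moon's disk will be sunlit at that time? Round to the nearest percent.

59%

109.9 d spans 3 complete synodic months (3 × 29.53 = 88.59 d) plus 21.31 d.
Elongation θ = 360° × 21.31/29.53 ≈ 259.8°.
Illuminated fraction = (1 − cos 259.8°)/2 = (1 − (-0.177))/2 ≈ 0.589, so 59%.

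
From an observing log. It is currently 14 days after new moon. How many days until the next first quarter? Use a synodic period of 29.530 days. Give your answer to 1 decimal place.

First quarter occurs at elongation 90°, i.e. at age 29.530 × 90/360 = 7.383 d.
This lunation's first quarter (7.383 d) has passed, so add one period: 36.913 − 14 = 22.913 days.

22.9 days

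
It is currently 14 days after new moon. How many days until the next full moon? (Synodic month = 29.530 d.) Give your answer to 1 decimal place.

Full moon is 0.5 of the way through the cycle: age 0.5 × 29.530 = 14.765 d.
That is 14.765 − 14 = 0.765 days ahead.

0.8 days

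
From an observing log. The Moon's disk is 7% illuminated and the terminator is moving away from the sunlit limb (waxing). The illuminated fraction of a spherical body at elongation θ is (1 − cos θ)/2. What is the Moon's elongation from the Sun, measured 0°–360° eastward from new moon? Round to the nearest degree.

31°

Invert f = (1 − cos θ)/2 to get cos θ = 1 − 2(0.07) = 0.860, hence θ₀ = arccos 0.860 = 30.7°.
Before full moon the principal value applies: θ = 30.7°.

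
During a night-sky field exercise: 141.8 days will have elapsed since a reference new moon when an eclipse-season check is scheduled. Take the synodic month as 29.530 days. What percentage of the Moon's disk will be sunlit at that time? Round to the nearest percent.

34%

Reduce mod P: 141.8 − 4×29.530 = 23.68 d into the current lunation.
Elongation θ = 360° × 23.68/29.530 ≈ 288.7°.
cos 288.7° = 0.320, so f = (1 − 0.320)/2 = 0.340, so 34%.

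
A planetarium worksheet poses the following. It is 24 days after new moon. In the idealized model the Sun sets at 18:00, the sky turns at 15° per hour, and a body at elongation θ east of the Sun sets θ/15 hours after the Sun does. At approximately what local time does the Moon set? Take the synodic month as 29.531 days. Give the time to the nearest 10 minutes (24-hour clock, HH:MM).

The Moon has covered 24/29.531 of its cycle, so θ ≈ 360° × 24/29.531 = 292.6°.
At 15° of sky rotation per hour, 292.6° corresponds to a 19.50 h lag.
18:00 + 19.505 h ≈ 13:30 → 13:30 to the nearest ten minutes.

13:30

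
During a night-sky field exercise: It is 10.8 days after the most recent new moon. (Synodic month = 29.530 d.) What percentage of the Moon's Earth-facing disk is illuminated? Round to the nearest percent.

Phase angle: θ = 360°·(10.8 d)/(29.530 d) = 131.7°.
Illuminated fraction = (1 − cos 131.7°)/2 = (1 − (-0.665))/2 ≈ 0.832, so 83%.

83%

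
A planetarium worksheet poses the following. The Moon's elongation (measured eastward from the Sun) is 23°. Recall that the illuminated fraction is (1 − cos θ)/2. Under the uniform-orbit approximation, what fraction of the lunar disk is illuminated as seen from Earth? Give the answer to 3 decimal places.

0.040

Half-versine of 23°: (1 − 0.921)/2 = 0.040.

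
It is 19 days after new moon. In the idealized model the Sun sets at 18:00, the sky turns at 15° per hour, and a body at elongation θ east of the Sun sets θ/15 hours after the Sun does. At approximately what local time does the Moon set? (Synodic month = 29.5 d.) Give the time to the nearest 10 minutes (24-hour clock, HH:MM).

09:30

Elongation θ = 360° × 19/29.5 ≈ 231.9°.
At 15° of sky rotation per hour, 231.9° corresponds to a 15.46 h lag.
18:00 + 15.458 h ≈ 09:27 → 09:30 to the nearest ten minutes.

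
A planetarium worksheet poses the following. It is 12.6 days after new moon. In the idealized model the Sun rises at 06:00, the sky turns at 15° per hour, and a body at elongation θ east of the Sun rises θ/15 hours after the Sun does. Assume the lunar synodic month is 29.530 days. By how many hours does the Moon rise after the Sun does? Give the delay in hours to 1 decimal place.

10.2 h

Phase angle: θ = 360°·(12.6 d)/(29.530 d) = 153.6°.
At 15° of sky rotation per hour, 153.6° corresponds to a 10.24 h lag.
So the Moon rises 10.24 h after the Sun.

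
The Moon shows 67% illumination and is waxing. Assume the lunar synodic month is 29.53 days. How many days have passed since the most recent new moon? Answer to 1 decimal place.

Invert f = (1 − cos θ)/2 to get cos θ = 1 − 2(0.67) = -0.340, hence θ₀ = arccos -0.340 = 109.9°.
Waxing ⇒ before full, so θ = 109.9°.
At 360°/29.53 d per day, 109.9° corresponds to 9.01 days.

9.0 days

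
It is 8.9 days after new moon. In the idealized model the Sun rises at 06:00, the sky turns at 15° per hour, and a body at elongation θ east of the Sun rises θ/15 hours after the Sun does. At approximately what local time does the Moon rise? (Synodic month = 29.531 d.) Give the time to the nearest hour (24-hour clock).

Elongation θ = 360° × 8.9/29.531 ≈ 108.5°.
Delay after the Sun = 108.5° / (15°/h) ≈ 7.23 h.
06:00 + 7.23 h ≈ 13:14 → 13:00 to the nearest hour.

13:00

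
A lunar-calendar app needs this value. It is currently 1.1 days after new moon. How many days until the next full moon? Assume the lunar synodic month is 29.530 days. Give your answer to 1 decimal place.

13.7 days

Full moon occurs at elongation 180°, i.e. at age 29.530 × 180/360 = 14.765 d.
That is 14.765 − 1.1 = 13.665 days ahead.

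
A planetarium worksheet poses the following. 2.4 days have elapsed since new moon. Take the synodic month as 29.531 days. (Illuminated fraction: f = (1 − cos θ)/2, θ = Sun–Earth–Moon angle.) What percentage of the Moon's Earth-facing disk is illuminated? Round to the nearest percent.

6%

Phase angle: θ = 360°·(2.4 d)/(29.531 d) = 29.3°.
With cos θ = 0.872, the lit fraction is (1 − 0.872)/2 ≈ 0.064, so 6%.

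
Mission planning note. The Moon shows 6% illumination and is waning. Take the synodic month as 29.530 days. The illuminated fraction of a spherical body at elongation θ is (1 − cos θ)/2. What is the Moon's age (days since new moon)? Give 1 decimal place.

Invert f = (1 − cos θ)/2 to get cos θ = 1 − 2(0.06) = 0.880, hence θ₀ = arccos 0.880 = 28.4°.
Waning ⇒ past full, so θ = 360° − 28.4° = 331.6°.
At 360°/29.530 d per day, 331.6° corresponds to 27.20 days.

27.2 days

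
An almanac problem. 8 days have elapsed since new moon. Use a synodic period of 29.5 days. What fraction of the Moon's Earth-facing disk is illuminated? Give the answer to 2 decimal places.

Phase angle: θ = 360°·(8 d)/(29.5 d) = 97.6°.
cos 97.6° = (-0.133), so f = (1 − (-0.133))/2 = 0.566.

0.57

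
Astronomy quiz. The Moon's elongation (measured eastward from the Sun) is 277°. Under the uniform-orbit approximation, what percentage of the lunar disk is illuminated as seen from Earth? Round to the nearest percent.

f = (1 − cos 277°)/2 = (1 − 0.122)/2 ≈ 0.439, i.e. 44%.

44%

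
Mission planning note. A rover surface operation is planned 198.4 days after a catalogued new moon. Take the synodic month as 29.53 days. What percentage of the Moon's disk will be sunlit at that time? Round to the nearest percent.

60%

198.4 d spans 6 complete synodic months (6 × 29.53 = 177.18 d) plus 21.22 d.
Elongation θ = 360° × 21.22/29.53 ≈ 258.7°.
With cos θ = (-0.196), the lit fraction is (1 − (-0.196))/2 ≈ 0.598, so 60%.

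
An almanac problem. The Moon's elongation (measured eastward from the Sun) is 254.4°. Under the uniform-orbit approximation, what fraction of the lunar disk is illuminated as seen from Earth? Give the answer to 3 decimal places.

Half-versine of 254.4°: (1 − (-0.269))/2 = 0.634.

0.634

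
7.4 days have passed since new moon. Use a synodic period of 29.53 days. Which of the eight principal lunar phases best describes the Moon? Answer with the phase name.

θ ≈ 360° × 7.4/29.53 = 90°, which falls in the first quarter sector.

first quarter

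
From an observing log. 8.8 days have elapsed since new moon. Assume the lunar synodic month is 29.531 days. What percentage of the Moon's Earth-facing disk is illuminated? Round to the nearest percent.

65%

Elongation θ = 360° × 8.8/29.531 ≈ 107.3°.
cos 107.3° = (-0.297), so f = (1 − (-0.297))/2 = 0.648, so 65%.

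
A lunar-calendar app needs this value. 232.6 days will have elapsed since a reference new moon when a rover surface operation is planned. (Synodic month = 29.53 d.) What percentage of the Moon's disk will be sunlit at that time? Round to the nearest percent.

232.6/29.53 = 7.877 lunations, so 7 complete cycles and 25.89 d into the next.
Phase angle: θ = 360°·(25.89 d)/(29.53 d) = 315.6°.
cos 315.6° = 0.715, so f = (1 − 0.715)/2 = 0.143, so 14%.

14%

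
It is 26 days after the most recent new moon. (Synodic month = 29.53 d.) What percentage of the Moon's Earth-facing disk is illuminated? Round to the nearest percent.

13%

Elongation θ = 360° × 26/29.53 ≈ 317.0°.
Illuminated fraction = (1 − cos 317.0°)/2 = (1 − 0.731)/2 ≈ 0.135, so 13%.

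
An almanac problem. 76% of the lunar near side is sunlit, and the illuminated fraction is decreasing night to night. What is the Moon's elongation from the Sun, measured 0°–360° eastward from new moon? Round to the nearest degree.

cos θ = 1 − 2f = -0.520, giving a principal value of 121.3°.
A waning Moon lies in 180°–360°, so θ = 360° − 121.3° = 238.7°.

239°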